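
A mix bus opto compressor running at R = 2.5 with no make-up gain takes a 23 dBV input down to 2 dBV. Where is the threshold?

Gain reduction = 23 − 2 = 21 dB; output overshoot = GR / (R − 1) = 21 / 1.5 = 14 dB.
Threshold = output − output overshoot = 2 − 14 = -12 dBV.

-12 dBV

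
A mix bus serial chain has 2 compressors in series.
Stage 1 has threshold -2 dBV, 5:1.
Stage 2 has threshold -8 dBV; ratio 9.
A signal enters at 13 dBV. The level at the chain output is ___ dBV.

-7 dBV

Stage 1: 15 dB above -2 dBV, reduced 5:1 to 3 dB above → 1 dBV.
Stage 2: 9 dB above -8 dBV, reduced 9:1 to 1 dB above → -7 dBV.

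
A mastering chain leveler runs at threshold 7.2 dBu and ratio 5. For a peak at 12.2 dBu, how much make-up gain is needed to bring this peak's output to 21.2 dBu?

Overshoot 5 dB → 5/5 = 1 dB after compression, so the compressed level is 7.2 + 1 = 8.2 dBu.
Make-up = target − compressed = 21.2 − 8.2 = 13 dB.

13 dB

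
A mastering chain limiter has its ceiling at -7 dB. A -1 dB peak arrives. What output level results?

-7 dB

At ∞:1, everything above -7 dB is held at the ceiling.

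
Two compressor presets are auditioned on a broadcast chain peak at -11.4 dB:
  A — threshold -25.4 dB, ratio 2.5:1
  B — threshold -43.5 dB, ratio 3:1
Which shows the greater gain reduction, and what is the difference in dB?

B, by 13 dB

A: overshoot 14 dB → output overshoot 5.6 dB → GR 8.4 dB.
B: overshoot 32.1 dB → output overshoot 10.7 dB → GR 21.4 dB.
B reduces 13 dB more.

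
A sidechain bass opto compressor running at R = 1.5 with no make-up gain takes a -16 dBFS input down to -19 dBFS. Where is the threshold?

Let T be the threshold. Output overshoot = (input overshoot)/R, so -19 − T = (-16 − T)/1.5.
1.5·(-19 − T) = -16 − T → 0.5·T = -28.5 − (-16) = -12.5.
T = -12.5/0.5 = -25 dBFS.

-25 dBFS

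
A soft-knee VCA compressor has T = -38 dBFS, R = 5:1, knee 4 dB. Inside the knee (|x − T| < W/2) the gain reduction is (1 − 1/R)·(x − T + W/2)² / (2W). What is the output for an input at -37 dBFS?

x − T + W/2 = -37 − (-38) + 2 = 3.
GR = (1 − 1/5) × 3² / 8 = 0.8 × 9 / 8 = 0.9 dB.
Output = -37 − 0.9 = -37.9 dBFS.

-37.9 dBFS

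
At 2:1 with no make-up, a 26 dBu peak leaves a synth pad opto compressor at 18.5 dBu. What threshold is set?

11 dBu

Let T be the threshold. Output overshoot = (input overshoot)/R, so 18.5 − T = (26 − T)/2.
2·(18.5 − T) = 26 − T → 1·T = 37 − 26 = 11.
T = 11/1 = 11 dBu.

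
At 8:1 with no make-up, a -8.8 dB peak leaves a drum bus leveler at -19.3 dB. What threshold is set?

-20.8 dB

Let T be the threshold. Output overshoot = (input overshoot)/R, so -19.3 − T = (-8.8 − T)/8.
8·(-19.3 − T) = -8.8 − T → 7·T = -154.4 − (-8.8) = -145.6.
T = -145.6/7 = -20.8 dB.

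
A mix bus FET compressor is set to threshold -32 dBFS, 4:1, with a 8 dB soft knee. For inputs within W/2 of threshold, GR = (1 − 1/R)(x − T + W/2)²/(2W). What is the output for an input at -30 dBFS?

-31.6875 dBFS

x − T + W/2 = -30 − (-32) + 4 = 6.
GR = (1 − 1/4) × 6² / 16 = 0.75 × 36 / 16 = 1.6875 dB.
Output = -30 − 1.6875 = -31.6875 dBFS.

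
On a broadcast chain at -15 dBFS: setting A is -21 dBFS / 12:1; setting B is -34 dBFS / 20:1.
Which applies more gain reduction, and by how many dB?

A: overshoot 6 dB → output overshoot 0.5 dB → GR 5.5 dB.
B: overshoot 19 dB → output overshoot 0.95 dB → GR 18.05 dB.
B reduces 12.55 dB more.

B, by 12.55 dB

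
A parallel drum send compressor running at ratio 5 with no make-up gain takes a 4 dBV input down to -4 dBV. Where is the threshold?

Input is 10 dB above T (since output overshoot × R = input overshoot: (-4 − T)·5 = 4 − T gives T = -6 dBV).
Check: -6 + (4 − (-6))/5 = -6 + 2 = -4 dBV. ✓

-6 dBV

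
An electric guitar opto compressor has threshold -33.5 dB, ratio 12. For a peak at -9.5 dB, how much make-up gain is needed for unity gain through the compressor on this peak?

Without make-up, output = threshold + overshoot/12 = -33.5 + 2 = -31.5 dB.
Gap to target: 22 dB.

22 dB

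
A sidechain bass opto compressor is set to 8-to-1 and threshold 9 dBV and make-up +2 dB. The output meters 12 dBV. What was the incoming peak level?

Stripping the +2 dB make-up gives 10 dBV at the gain stage.
The compressed level sits 10 − 9 = 1 dB over threshold.
Before 8:1 compression the overshoot was 1 × 8 = 8 dB, so input = 9 + 8 = 17 dBV.

17 dBV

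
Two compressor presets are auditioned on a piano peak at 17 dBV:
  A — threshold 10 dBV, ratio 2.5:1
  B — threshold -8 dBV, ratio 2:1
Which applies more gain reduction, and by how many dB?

A: GR = 7 − 7/2.5 = 4.2 dB.
B: GR = 25 − 25/2 = 12.5 dB.
Difference: 8.3 dB in favour of B.

B, by 8.3 dB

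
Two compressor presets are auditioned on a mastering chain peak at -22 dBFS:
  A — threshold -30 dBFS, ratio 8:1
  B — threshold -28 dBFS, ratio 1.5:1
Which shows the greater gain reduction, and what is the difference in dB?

A: 8 dB over, compressed to 1 dB over, so 7 dB of GR.
B: 6 dB over, compressed to 4 dB over, so 2 dB of GR.
A applies 5 dB more gain reduction.

A, by 5 dB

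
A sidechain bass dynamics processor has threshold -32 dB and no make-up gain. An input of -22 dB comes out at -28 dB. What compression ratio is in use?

2.5:1

Input overshoot = -22 − (-32) = 10 dB; output overshoot = -28 − (-32) = 4 dB.
Ratio = 10 / 4 = 2.5.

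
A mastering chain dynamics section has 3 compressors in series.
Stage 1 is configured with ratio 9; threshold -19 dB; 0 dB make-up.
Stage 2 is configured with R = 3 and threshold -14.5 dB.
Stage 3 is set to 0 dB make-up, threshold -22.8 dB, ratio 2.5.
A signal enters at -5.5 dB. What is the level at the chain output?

-20.68 dB

Stage 1: overshoot 13.5 dB → 13.5/9 = 1.5 dB → -17.5 dB.
Stage 2: -17.5 dB ≤ -14.5 dB, so stage 2 doesn't engage; output -17.5 dB.
Stage 3: -17.5 dB is 5.3 dB over -22.8 dB; at 2.5:1 that becomes 2.12 dB over, giving -20.68 dB.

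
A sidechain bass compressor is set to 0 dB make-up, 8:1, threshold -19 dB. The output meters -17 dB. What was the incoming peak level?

The compressed level sits -17 − (-19) = 2 dB over threshold.
Undo the ratio: input overshoot = 2 × 8 = 16 dB, giving input = -3 dB.

-3 dB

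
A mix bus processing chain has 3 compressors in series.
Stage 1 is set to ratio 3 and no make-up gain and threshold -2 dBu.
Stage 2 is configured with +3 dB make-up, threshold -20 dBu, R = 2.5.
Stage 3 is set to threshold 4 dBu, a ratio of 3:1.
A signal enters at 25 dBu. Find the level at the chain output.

Stage 1: 25 dBu is 27 dB over -2 dBu; at 3:1 that becomes 9 dB over, giving 7 dBu.
Stage 2: 7 dBu is 27 dB over -20 dBu; at 2.5:1 that becomes 10.8 dB over, giving -9.2 dBu; +3 dB make-up → -6.2 dBu.
Stage 3: -6.2 dBu is at or below the 4 dBu threshold — no compression; output -6.2 dBu.

-6.2 dBu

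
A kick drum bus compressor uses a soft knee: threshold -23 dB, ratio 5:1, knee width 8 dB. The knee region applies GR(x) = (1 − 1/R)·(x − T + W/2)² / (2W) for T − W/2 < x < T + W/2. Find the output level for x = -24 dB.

x − T + W/2 = -24 − (-23) + 4 = 3.
GR = (1 − 1/5) × 3² / 16 = 0.8 × 9 / 16 = 0.45 dB.
Output = -24 − 0.45 = -24.45 dB.

-24.45 dB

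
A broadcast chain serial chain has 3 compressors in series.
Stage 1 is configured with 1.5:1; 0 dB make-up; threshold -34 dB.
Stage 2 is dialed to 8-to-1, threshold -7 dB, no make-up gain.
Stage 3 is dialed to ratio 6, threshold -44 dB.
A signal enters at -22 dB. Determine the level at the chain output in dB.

Stage 1: 12 dB above -34 dB, reduced 1.5:1 to 8 dB above → -26 dB.
Stage 2: -26 dB ≤ -7 dB, so stage 2 doesn't engage; output -26 dB.
Stage 3: overshoot 18 dB → 18/6 = 3 dB → -41 dB.

-41 dB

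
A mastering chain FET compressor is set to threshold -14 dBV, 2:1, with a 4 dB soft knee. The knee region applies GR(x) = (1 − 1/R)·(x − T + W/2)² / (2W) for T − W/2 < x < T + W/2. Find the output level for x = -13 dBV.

x − T + W/2 = -13 − (-14) + 2 = 3.
GR = (1 − 1/2) × 3² / 8 = 0.5 × 9 / 8 = 0.5625 dB.
Output = -13 − 0.5625 = -13.5625 dBV.

-13.5625 dBV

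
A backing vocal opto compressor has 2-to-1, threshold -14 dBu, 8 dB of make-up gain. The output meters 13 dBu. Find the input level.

24 dBu

Remove make-up: 13 − 8 = 5 dBu.
The compressed level sits 5 − (-14) = 19 dB over threshold.
Undo the ratio: input overshoot = 19 × 2 = 38 dB, giving input = 24 dBu.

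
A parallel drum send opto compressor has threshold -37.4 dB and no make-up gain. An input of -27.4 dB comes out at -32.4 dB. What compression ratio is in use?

2:1

Input overshoot = -27.4 − (-37.4) = 10 dB; output overshoot = -32.4 − (-37.4) = 5 dB.
Ratio = 10 / 5 = 2.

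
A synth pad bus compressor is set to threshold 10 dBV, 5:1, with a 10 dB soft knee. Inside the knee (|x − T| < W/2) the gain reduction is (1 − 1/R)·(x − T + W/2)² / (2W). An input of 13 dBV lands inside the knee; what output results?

10.44 dBV

x − T + W/2 = 13 − 10 + 5 = 8.
GR = (1 − 1/5) × 8² / 20 = 0.8 × 64 / 20 = 2.56 dB.
Output = 13 − 2.56 = 10.44 dBV.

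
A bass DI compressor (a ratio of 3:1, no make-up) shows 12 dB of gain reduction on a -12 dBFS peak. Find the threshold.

Let T be the threshold. Output overshoot = (input overshoot)/R, so -24 − T = (-12 − T)/3.
3·(-24 − T) = -12 − T → 2·T = -72 − (-12) = -60.
T = -60/2 = -30 dBFS.

-30 dBFS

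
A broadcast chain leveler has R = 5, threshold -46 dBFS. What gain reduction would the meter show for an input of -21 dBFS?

Overshoot = -21 − (-46) = 25 dB.
A 5:1 ratio leaves 5 dB of that excess.
So the signal is attenuated by 25 − 5 = 20 dB.

20 dB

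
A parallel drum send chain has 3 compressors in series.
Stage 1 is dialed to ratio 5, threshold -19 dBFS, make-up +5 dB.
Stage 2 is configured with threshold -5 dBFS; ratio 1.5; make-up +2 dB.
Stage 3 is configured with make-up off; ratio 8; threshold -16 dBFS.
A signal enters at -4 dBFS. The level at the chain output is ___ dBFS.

-15.125 dBFS

Stage 1: -4 dBFS is 15 dB over -19 dBFS; at 5:1 that becomes 3 dB over, giving -16 dBFS; +5 dB make-up → -11 dBFS.
Stage 2: -11 dBFS is at or below the -5 dBFS threshold — no compression; make-up brings it to -9 dBFS.
Stage 3: 7 dB above -16 dBFS, reduced 8:1 to 0.875 dB above → -15.125 dBFS.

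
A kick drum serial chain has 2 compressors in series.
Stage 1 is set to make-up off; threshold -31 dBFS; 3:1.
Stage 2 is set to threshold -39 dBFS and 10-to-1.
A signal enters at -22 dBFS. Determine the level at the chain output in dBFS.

-37.9 dBFS

Stage 1: overshoot 9 dB → 9/3 = 3 dB → -28 dBFS.
Stage 2: -28 dBFS is 11 dB over -39 dBFS; at 10:1 that becomes 1.1 dB over, giving -37.9 dBFS.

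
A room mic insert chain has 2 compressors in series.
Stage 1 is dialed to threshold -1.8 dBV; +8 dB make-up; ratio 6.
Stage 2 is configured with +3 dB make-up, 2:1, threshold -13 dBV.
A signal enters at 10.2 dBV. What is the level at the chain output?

0.6 dBV

Stage 1: 10.2 dBV is 12 dB over -1.8 dBV; at 6:1 that becomes 2 dB over, giving 0.2 dBV; +8 dB make-up → 8.2 dBV.
Stage 2: overshoot 21.2 dB → 21.2/2 = 10.6 dB → -2.4 dBV; +3 dB make-up → 0.6 dBV.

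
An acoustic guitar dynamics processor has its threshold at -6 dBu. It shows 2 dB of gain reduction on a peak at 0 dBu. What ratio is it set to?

1.5:1

Input overshoot = 0 − (-6) = 6 dB.
Output overshoot = 6 − 2 = 4 dB.
Ratio = input overshoot / output overshoot = 6 / 4 = 1.5.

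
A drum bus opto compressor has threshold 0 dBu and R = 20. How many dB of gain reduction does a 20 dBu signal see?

20 dBu exceeds the threshold by 20 dB.
A 20:1 ratio leaves 1 dB of that excess.
Gain reduction = 20 − 1 = 19 dB.

19 dB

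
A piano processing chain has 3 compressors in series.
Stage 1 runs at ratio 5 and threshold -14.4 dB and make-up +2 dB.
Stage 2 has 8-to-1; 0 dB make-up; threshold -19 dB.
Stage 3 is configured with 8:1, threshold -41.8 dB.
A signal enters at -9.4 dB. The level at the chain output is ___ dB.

Stage 1: overshoot 5 dB → 5/5 = 1 dB → -13.4 dB; +2 dB make-up → -11.4 dB.
Stage 2: 7.6 dB above -19 dB, reduced 8:1 to 0.95 dB above → -18.05 dB.
Stage 3: -18.05 dB is 23.75 dB over -41.8 dB; at 8:1 that becomes 2.96875 dB over, giving -38.83125 dB.

-38.83125 dB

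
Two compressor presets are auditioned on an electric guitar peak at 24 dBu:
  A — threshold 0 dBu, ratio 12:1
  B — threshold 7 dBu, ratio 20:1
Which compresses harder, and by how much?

A, by 5.85 dB

A: overshoot 24 dB → output overshoot 2 dB → GR 22 dB.
B: overshoot 17 dB → output overshoot 0.85 dB → GR 16.15 dB.
Difference: 5.85 dB in favour of A.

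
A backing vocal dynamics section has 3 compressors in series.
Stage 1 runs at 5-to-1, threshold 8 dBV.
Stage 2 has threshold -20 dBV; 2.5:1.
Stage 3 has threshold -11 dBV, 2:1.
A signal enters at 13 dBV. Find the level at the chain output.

-9.7 dBV

Stage 1: 5 dB above 8 dBV, reduced 5:1 to 1 dB above → 9 dBV.
Stage 2: 29 dB above -20 dBV, reduced 2.5:1 to 11.6 dB above → -8.4 dBV.
Stage 3: overshoot 2.6 dB → 2.6/2 = 1.3 dB → -9.7 dBV.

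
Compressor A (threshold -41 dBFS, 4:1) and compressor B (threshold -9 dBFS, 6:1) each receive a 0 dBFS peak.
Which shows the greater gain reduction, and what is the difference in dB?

A, by 23.25 dB

A: overshoot 41 dB → output overshoot 10.25 dB → GR 30.75 dB.
B: overshoot 9 dB → output overshoot 1.5 dB → GR 7.5 dB.
A reduces 23.25 dB more.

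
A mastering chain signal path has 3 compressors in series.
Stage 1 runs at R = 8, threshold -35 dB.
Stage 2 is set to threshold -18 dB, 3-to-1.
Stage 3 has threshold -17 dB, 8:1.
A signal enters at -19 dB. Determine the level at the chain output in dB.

-33 dB

Stage 1: -19 dB is 16 dB over -35 dB; at 8:1 that becomes 2 dB over, giving -33 dB.
Stage 2: -33 dB ≤ -18 dB, so stage 2 doesn't engage; output -33 dB.
Stage 3: -33 dB is at or below the -17 dB threshold — no compression; output -33 dB.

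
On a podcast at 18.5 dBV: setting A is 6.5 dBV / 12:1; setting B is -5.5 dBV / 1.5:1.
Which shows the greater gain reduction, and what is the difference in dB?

A, by 3 dB

A: 12 dB over, compressed to 1 dB over, so 11 dB of GR.
B: 24 dB over, compressed to 16 dB over, so 8 dB of GR.
A reduces 3 dB more.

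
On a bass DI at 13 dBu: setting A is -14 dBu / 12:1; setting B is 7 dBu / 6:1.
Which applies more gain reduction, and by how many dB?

A: GR = 27 − 27/12 = 24.75 dB.
B: GR = 6 − 6/6 = 5 dB.
A applies 19.75 dB more gain reduction.

A, by 19.75 dB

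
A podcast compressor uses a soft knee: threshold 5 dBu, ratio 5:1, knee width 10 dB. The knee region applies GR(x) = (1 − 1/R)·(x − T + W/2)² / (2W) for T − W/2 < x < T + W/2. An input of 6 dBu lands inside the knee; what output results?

4.56 dBu

x − T + W/2 = 6 − 5 + 5 = 6.
GR = (1 − 1/5) × 6² / 20 = 0.8 × 36 / 20 = 1.44 dB.
Output = 6 − 1.44 = 4.56 dBu.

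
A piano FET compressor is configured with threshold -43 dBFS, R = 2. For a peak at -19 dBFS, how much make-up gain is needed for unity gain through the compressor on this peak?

12 dB

Overshoot 24 dB → 24/2 = 12 dB after compression, so the compressed level is -43 + 12 = -31 dBFS.
Make-up = target − compressed = -19 − (-31) = 12 dB.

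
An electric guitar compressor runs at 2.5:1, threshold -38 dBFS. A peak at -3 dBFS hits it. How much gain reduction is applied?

-3 dBFS exceeds the threshold by 35 dB.
At 2.5:1, output sits 35/2.5 = 14 dB above threshold.
Gain reduction = 35 − 14 = 21 dB.

21 dB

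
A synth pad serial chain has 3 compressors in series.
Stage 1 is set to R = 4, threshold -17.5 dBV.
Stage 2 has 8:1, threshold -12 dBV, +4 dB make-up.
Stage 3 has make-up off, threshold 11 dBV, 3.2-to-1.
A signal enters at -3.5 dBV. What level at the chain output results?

-10 dBV

Stage 1: overshoot 14 dB → 14/4 = 3.5 dB → -14 dBV.
Stage 2: -14 dBV is at or below the -12 dBV threshold — no compression; make-up brings it to -10 dBV.
Stage 3: below threshold (-10 ≤ 11); passes unchanged; output -10 dBV.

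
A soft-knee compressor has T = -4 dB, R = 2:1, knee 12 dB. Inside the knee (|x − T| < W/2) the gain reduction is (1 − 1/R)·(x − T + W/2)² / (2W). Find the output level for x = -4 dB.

x − T + W/2 = -4 − (-4) + 6 = 6.
GR = (1 − 1/2) × 6² / 24 = 0.5 × 36 / 24 = 0.75 dB.
Output = -4 − 0.75 = -4.75 dB.

-4.75 dB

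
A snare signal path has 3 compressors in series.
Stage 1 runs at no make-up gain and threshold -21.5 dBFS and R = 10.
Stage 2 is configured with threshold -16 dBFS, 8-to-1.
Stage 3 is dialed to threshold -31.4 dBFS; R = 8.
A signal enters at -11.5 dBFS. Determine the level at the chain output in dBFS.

Stage 1: -11.5 dBFS is 10 dB over -21.5 dBFS; at 10:1 that becomes 1 dB over, giving -20.5 dBFS.
Stage 2: -20.5 dBFS is at or below the -16 dBFS threshold — no compression; output -20.5 dBFS.
Stage 3: 10.9 dB above -31.4 dBFS, reduced 8:1 to 1.3625 dB above → -30.0375 dBFS.

-30.0375 dBFS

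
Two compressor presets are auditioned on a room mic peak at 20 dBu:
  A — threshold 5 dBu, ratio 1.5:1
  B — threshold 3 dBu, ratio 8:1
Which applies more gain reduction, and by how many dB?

B, by 9.875 dB

A: 15 dB over, compressed to 10 dB over, so 5 dB of GR.
B: 17 dB over, compressed to 2.125 dB over, so 14.875 dB of GR.
B applies 9.875 dB more gain reduction.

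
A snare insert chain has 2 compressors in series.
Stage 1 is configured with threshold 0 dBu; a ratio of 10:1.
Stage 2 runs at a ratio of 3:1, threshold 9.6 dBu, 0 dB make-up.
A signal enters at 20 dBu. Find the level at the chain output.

2 dBu

Stage 1: overshoot 20 dB → 20/10 = 2 dB → 2 dBu.
Stage 2: 2 dBu ≤ 9.6 dBu, so stage 2 doesn't engage; output 2 dBu.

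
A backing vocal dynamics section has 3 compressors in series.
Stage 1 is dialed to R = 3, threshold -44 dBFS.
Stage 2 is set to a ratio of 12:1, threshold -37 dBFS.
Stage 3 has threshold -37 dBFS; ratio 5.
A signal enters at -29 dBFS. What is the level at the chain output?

Stage 1: 15 dB above -44 dBFS, reduced 3:1 to 5 dB above → -39 dBFS.
Stage 2: -39 dBFS ≤ -37 dBFS, so stage 2 doesn't engage; output -39 dBFS.
Stage 3: below threshold (-39 ≤ -37); passes unchanged; output -39 dBFS.

-39 dBFS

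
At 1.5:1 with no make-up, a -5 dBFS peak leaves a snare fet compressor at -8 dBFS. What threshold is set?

Let T be the threshold. Output overshoot = (input overshoot)/R, so -8 − T = (-5 − T)/1.5.
1.5·(-8 − T) = -5 − T → 0.5·T = -12 − (-5) = -7.
T = -7/0.5 = -14 dBFS.

-14 dBFS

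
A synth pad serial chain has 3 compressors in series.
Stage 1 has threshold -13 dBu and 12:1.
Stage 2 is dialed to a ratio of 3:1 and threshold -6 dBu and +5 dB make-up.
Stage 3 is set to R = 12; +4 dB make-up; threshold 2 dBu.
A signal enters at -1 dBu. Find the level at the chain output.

-3 dBu

Stage 1: overshoot 12 dB → 12/12 = 1 dB → -12 dBu.
Stage 2: -12 dBu is at or below the -6 dBu threshold — no compression; make-up brings it to -7 dBu.
Stage 3: -7 dBu is at or below the 2 dBu threshold — no compression; make-up brings it to -3 dBu.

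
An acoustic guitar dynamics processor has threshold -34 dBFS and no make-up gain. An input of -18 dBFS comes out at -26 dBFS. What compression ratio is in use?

Input overshoot = -18 − (-34) = 16 dB; output overshoot = -26 − (-34) = 8 dB.
Ratio = 16 / 8 = 2.

2:1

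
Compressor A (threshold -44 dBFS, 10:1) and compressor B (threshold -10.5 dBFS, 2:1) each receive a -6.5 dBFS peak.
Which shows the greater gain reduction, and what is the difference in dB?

A: overshoot 37.5 dB → output overshoot 3.75 dB → GR 33.75 dB.
B: overshoot 4 dB → output overshoot 2 dB → GR 2 dB.
A applies 31.75 dB more gain reduction.

A, by 31.75 dB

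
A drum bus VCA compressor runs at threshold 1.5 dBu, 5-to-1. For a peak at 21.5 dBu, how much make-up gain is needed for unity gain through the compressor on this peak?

16 dB

The peak compresses to 1.5 + 20/5 = 5.5 dBu.
To reach 21.5 dBu requires 21.5 − 5.5 = 16 dB of make-up.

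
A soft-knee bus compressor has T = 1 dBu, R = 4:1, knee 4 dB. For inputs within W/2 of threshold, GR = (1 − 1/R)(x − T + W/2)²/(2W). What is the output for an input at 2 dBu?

x − T + W/2 = 2 − 1 + 2 = 3.
GR = (1 − 1/4) × 3² / 8 = 0.75 × 9 / 8 = 0.84375 dB.
Output = 2 − 0.84375 = 1.15625 dBu.

1.15625 dBu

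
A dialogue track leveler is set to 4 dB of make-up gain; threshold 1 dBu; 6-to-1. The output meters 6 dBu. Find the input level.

Remove make-up: 6 − 4 = 2 dBu.
The compressed level sits 2 − 1 = 1 dB over threshold.
Input overshoot = R × output overshoot = 6 dB → input = 1 + 6 = 7 dBu.

7 dBu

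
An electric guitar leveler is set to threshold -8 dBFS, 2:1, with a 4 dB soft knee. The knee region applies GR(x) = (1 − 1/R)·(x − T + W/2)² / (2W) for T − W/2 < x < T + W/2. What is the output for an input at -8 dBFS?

-8.25 dBFS

x − T + W/2 = -8 − (-8) + 2 = 2.
GR = (1 − 1/2) × 2² / 8 = 0.5 × 4 / 8 = 0.25 dB.
Output = -8 − 0.25 = -8.25 dBFS.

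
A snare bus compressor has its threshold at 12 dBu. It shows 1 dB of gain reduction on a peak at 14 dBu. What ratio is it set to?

Input overshoot = 14 − 12 = 2 dB.
Output overshoot = 2 − 1 = 1 dB.
Ratio = input overshoot / output overshoot = 2 / 1 = 2.

2:1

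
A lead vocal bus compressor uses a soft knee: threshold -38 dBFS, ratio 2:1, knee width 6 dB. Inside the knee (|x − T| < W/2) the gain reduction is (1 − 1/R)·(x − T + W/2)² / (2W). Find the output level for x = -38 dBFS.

x − T + W/2 = -38 − (-38) + 3 = 3.
GR = (1 − 1/2) × 3² / 12 = 0.5 × 9 / 12 = 0.375 dB.
Output = -38 − 0.375 = -38.375 dBFS.

-38.375 dBFS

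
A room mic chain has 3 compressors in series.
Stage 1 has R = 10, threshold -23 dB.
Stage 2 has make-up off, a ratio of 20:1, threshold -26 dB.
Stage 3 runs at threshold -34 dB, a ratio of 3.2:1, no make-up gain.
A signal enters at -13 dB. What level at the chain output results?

Stage 1: 10 dB above -23 dB, reduced 10:1 to 1 dB above → -22 dB.
Stage 2: overshoot 4 dB → 4/20 = 0.2 dB → -25.8 dB.
Stage 3: 8.2 dB above -34 dB, reduced 3.2:1 to 2.5625 dB above → -31.4375 dB.

-31.4375 dB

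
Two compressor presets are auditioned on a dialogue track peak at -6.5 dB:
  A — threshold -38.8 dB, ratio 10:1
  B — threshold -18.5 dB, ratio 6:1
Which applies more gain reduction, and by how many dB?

A, by 19.07 dB

A: GR = 32.3 − 32.3/10 = 29.07 dB.
B: GR = 12 − 12/6 = 10 dB.
A reduces 19.07 dB more.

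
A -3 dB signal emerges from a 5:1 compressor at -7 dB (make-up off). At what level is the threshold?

-8 dB

Gain reduction = -3 − (-7) = 4 dB; output overshoot = GR / (R − 1) = 4 / 4 = 1 dB.
Threshold = output − output overshoot = -7 − 1 = -8 dB.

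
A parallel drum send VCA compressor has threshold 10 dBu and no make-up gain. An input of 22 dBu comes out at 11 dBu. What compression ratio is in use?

12:1

Input overshoot = 22 − 10 = 12 dB; output overshoot = 11 − 10 = 1 dB.
Ratio = 12 / 1 = 12.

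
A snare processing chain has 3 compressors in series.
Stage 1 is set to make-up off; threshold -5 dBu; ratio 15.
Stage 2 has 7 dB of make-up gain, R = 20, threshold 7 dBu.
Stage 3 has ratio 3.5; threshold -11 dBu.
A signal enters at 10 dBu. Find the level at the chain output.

-7 dBu

Stage 1: 15 dB above -5 dBu, reduced 15:1 to 1 dB above → -4 dBu.
Stage 2: -4 dBu is at or below the 7 dBu threshold — no compression; make-up brings it to 3 dBu.
Stage 3: 14 dB above -11 dBu, reduced 3.5:1 to 4 dB above → -7 dBu.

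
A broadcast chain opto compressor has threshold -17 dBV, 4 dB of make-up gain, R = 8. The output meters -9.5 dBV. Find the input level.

Stripping the +4 dB make-up gives -13.5 dBV at the gain stage.
Post-compression overshoot = -13.5 − (-17) = 3.5 dB.
Input overshoot = R × output overshoot = 28 dB → input = -17 + 28 = 11 dBV.

11 dBV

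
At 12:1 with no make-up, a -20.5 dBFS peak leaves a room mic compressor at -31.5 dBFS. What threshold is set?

Gain reduction = -20.5 − (-31.5) = 11 dB; output overshoot = GR / (R − 1) = 11 / 11 = 1 dB.
Threshold = output − output overshoot = -31.5 − 1 = -32.5 dBFS.

-32.5 dBFS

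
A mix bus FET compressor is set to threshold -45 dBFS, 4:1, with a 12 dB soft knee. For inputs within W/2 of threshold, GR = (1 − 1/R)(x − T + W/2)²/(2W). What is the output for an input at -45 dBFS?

x − T + W/2 = -45 − (-45) + 6 = 6.
GR = (1 − 1/4) × 6² / 24 = 0.75 × 36 / 24 = 1.125 dB.
Output = -45 − 1.125 = -46.125 dBFS.

-46.125 dBFS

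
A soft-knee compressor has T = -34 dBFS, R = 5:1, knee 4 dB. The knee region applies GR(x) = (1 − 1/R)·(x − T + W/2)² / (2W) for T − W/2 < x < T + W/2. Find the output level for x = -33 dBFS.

x − T + W/2 = -33 − (-34) + 2 = 3.
GR = (1 − 1/5) × 3² / 8 = 0.8 × 9 / 8 = 0.9 dB.
Output = -33 − 0.9 = -33.9 dBFS.

-33.9 dBFS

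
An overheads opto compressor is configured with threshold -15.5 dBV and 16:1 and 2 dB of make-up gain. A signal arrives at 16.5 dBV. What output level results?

The input is 32 dB above the -15.5 dBV threshold.
16:1 compression reduces that to 32/16 = 2 dB over.
That puts the output at -13.5 dBV; make-up adds 2 dB, giving -11.5 dBV.

-11.5 dBV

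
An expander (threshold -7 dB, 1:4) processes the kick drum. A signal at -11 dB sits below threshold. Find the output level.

-23 dB

Undershoot = (-7) − (-11) = 4 dB.
At 1:4, that expands to 16 dB under threshold.
Output = -7 − 16 = -23 dB.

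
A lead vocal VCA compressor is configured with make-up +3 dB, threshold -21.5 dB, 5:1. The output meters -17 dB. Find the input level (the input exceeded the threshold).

Before make-up, the level was -17 − 3 = -20 dB.
The compressed level sits -20 − (-21.5) = 1.5 dB over threshold.
Undo the ratio: input overshoot = 1.5 × 5 = 7.5 dB, giving input = -14 dB.

-14 dB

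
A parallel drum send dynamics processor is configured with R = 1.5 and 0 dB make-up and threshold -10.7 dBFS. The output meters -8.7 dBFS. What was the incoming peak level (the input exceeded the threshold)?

-7.7 dBFS

Post-compression overshoot = -8.7 − (-10.7) = 2 dB.
Input overshoot = R × output overshoot = 3 dB → input = -10.7 + 3 = -7.7 dBFS.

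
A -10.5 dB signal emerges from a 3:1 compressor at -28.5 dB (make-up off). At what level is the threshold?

Gain reduction = -10.5 − (-28.5) = 18 dB; output overshoot = GR / (R − 1) = 18 / 2 = 9 dB.
Threshold = output − output overshoot = -28.5 − 9 = -37.5 dB.

-37.5 dB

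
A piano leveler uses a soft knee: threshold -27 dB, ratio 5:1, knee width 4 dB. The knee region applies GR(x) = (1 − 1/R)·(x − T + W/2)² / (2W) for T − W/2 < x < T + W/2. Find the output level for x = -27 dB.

x − T + W/2 = -27 − (-27) + 2 = 2.
GR = (1 − 1/5) × 2² / 8 = 0.8 × 4 / 8 = 0.4 dB.
Output = -27 − 0.4 = -27.4 dB.

-27.4 dB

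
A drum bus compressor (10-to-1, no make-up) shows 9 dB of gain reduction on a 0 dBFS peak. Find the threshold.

-10 dBFS

Input is 10 dB above T (since output overshoot × R = input overshoot: (-9 − T)·10 = 0 − T gives T = -10 dBFS).
Check: -10 + (0 − (-10))/10 = -10 + 1 = -9 dBFS. ✓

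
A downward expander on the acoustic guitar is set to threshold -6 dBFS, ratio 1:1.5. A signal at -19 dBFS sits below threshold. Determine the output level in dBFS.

-25.5 dBFS

The input is 13 dB below the -6 dBFS threshold.
A 1:1.5 expander multiplies undershoot by 1.5: 13 × 1.5 = 19.5 dB below threshold.
Output = -6 − 19.5 = -25.5 dBFS.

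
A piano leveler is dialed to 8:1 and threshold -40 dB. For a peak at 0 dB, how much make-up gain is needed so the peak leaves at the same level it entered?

The peak compresses to -40 + 40/8 = -35 dB.
To reach 0 dB requires 0 − (-35) = 35 dB of make-up.

35 dB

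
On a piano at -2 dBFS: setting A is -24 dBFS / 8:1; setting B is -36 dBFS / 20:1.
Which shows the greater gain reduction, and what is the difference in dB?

A: overshoot 22 dB → output overshoot 2.75 dB → GR 19.25 dB.
B: overshoot 34 dB → output overshoot 1.7 dB → GR 32.3 dB.
B reduces 13.05 dB more.

B, by 13.05 dB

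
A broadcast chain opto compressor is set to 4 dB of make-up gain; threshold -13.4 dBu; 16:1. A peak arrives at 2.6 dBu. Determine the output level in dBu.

-8.4 dBu

2.6 dBu sits 16 dB over threshold.
At 16:1 the overshoot is divided by 16, leaving 1 dB above threshold.
So the level is -13.4 + 1 = -12.4 dBu; make-up adds 4 dB, giving -8.4 dBu.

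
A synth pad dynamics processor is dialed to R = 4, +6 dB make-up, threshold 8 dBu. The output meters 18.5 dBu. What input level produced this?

Stripping the +6 dB make-up gives 12.5 dBu at the gain stage.
That's 4.5 dB above the 8 dBu threshold.
Undo the ratio: input overshoot = 4.5 × 4 = 18 dB, giving input = 26 dBu.

26 dBu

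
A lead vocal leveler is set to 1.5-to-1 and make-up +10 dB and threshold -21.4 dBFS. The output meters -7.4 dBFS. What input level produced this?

-15.4 dBFS

Remove make-up: -7.4 − 10 = -17.4 dBFS.
That's 4 dB above the -21.4 dBFS threshold.
Undo the ratio: input overshoot = 4 × 1.5 = 6 dB, giving input = -15.4 dBFS.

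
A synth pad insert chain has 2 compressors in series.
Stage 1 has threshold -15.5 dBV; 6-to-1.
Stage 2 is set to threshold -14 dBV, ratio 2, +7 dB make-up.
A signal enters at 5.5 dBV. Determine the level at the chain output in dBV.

Stage 1: overshoot 21 dB → 21/6 = 3.5 dB → -12 dBV.
Stage 2: -12 dBV is 2 dB over -14 dBV; at 2:1 that becomes 1 dB over, giving -13 dBV; +7 dB make-up → -6 dBV.

-6 dBV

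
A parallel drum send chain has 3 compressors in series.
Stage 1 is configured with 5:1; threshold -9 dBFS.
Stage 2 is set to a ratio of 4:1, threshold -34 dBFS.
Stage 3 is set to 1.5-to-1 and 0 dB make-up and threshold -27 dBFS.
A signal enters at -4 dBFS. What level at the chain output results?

-27.5 dBFS

Stage 1: -4 dBFS is 5 dB over -9 dBFS; at 5:1 that becomes 1 dB over, giving -8 dBFS.
Stage 2: -8 dBFS is 26 dB over -34 dBFS; at 4:1 that becomes 6.5 dB over, giving -27.5 dBFS.
Stage 3: below threshold (-27.5 ≤ -27); passes unchanged; output -27.5 dBFS.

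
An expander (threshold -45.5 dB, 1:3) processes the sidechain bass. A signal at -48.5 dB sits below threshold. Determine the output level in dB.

-54.5 dB

Below threshold, a 1:3 expander applies gain = (3−1)×(T − x) of attenuation.
(3−1) × 3 = 6 dB, so output = -48.5 − 6 = -54.5 dB.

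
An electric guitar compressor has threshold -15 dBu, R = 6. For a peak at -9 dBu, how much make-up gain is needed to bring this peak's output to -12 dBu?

2 dB

Without make-up, output = threshold + overshoot/6 = -15 + 1 = -14 dBu.
Gap to target: 2 dB.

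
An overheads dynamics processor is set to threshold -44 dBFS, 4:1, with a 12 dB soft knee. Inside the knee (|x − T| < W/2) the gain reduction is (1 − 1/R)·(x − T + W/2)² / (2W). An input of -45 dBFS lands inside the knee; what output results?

-45.78125 dBFS

x − T + W/2 = -45 − (-44) + 6 = 5.
GR = (1 − 1/4) × 5² / 24 = 0.75 × 25 / 24 = 0.78125 dB.
Output = -45 − 0.78125 = -45.78125 dBFS.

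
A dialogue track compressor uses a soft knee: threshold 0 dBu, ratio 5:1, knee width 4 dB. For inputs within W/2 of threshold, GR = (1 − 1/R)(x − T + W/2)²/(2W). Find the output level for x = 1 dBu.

x − T + W/2 = 1 − 0 + 2 = 3.
GR = (1 − 1/5) × 3² / 8 = 0.8 × 9 / 8 = 0.9 dB.
Output = 1 − 0.9 = 0.1 dBu.

0.1 dBu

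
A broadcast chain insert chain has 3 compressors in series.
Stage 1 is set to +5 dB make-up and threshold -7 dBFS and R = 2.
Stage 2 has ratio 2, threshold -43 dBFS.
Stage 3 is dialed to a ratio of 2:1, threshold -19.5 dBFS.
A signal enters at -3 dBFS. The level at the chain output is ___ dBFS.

-21.5 dBFS

Stage 1: 4 dB above -7 dBFS, reduced 2:1 to 2 dB above → -5 dBFS; +5 dB make-up → 0 dBFS.
Stage 2: 0 dBFS is 43 dB over -43 dBFS; at 2:1 that becomes 21.5 dB over, giving -21.5 dBFS.
Stage 3: below threshold (-21.5 ≤ -19.5); passes unchanged; output -21.5 dBFS.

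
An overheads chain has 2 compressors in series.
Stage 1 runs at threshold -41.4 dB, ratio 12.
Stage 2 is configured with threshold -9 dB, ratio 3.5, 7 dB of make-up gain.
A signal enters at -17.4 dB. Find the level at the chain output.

-32.4 dB

Stage 1: -17.4 dB is 24 dB over -41.4 dB; at 12:1 that becomes 2 dB over, giving -39.4 dB.
Stage 2: -39.4 dB is at or below the -9 dB threshold — no compression; make-up brings it to -32.4 dB.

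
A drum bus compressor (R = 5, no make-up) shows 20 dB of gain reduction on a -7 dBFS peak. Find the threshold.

-32 dBFS

Input is 25 dB above T (since output overshoot × R = input overshoot: (-27 − T)·5 = -7 − T gives T = -32 dBFS).
Check: -32 + (-7 − (-32))/5 = -32 + 5 = -27 dBFS. ✓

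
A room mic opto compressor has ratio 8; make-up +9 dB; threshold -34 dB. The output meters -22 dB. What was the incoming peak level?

Before make-up, the level was -22 − 9 = -31 dB.
Post-compression overshoot = -31 − (-34) = 3 dB.
Undo the ratio: input overshoot = 3 × 8 = 24 dB, giving input = -10 dB.

-10 dB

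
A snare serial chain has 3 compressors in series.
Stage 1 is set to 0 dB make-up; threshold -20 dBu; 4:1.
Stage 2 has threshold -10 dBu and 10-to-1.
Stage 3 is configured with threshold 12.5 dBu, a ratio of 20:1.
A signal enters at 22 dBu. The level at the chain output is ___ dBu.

Stage 1: overshoot 42 dB → 42/4 = 10.5 dB → -9.5 dBu.
Stage 2: 0.5 dB above -10 dBu, reduced 10:1 to 0.05 dB above → -9.95 dBu.
Stage 3: -9.95 dBu ≤ 12.5 dBu, so stage 3 doesn't engage; output -9.95 dBu.

-9.95 dBu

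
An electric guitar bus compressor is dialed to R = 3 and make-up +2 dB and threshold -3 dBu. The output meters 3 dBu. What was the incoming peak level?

9 dBu

Before make-up, the level was 3 − 2 = 1 dBu.
The compressed level sits 1 − (-3) = 4 dB over threshold.
Before 3:1 compression the overshoot was 4 × 3 = 12 dB, so input = -3 + 12 = 9 dBu.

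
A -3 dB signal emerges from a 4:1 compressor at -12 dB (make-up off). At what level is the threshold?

Gain reduction = -3 − (-12) = 9 dB; output overshoot = GR / (R − 1) = 9 / 3 = 3 dB.
Threshold = output − output overshoot = -12 − 3 = -15 dB.

-15 dB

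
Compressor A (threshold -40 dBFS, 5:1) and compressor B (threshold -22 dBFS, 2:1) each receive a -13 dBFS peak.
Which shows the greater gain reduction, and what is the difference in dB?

A: overshoot 27 dB → output overshoot 5.4 dB → GR 21.6 dB.
B: overshoot 9 dB → output overshoot 4.5 dB → GR 4.5 dB.
A applies 17.1 dB more gain reduction.

A, by 17.1 dB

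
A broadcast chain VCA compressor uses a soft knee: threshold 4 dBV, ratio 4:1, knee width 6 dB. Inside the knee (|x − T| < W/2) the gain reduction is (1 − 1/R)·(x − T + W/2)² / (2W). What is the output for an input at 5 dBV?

x − T + W/2 = 5 − 4 + 3 = 4.
GR = (1 − 1/4) × 4² / 12 = 0.75 × 16 / 12 = 1 dB.
Output = 5 − 1 = 4 dBV.

4 dBV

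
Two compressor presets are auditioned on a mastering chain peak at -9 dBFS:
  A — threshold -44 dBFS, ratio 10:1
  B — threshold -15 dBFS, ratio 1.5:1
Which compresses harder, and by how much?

A, by 29.5 dB

A: GR = 35 − 35/10 = 31.5 dB.
B: GR = 6 − 6/1.5 = 2 dB.
A applies 29.5 dB more gain reduction.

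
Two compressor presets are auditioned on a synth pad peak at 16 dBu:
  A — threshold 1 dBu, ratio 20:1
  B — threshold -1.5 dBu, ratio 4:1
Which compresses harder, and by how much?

A: GR = 15 − 15/20 = 14.25 dB.
B: GR = 17.5 − 17.5/4 = 13.125 dB.
Difference: 1.125 dB in favour of A.

A, by 1.125 dB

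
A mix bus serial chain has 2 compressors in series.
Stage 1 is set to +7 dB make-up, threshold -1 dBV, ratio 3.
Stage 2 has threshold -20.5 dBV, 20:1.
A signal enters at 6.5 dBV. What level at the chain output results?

-19.05 dBV

Stage 1: 6.5 dBV is 7.5 dB over -1 dBV; at 3:1 that becomes 2.5 dB over, giving 1.5 dBV; +7 dB make-up → 8.5 dBV.
Stage 2: overshoot 29 dB → 29/20 = 1.45 dB → -19.05 dBV.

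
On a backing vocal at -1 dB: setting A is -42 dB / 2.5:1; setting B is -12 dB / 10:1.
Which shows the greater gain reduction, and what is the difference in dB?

A: 41 dB over, compressed to 16.4 dB over, so 24.6 dB of GR.
B: 11 dB over, compressed to 1.1 dB over, so 9.9 dB of GR.
A reduces 14.7 dB more.

A, by 14.7 dB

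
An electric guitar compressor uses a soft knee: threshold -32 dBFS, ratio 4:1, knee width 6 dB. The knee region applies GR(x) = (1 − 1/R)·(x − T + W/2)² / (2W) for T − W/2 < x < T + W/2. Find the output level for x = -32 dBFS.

x − T + W/2 = -32 − (-32) + 3 = 3.
GR = (1 − 1/4) × 3² / 12 = 0.75 × 9 / 12 = 0.5625 dB.
Output = -32 − 0.5625 = -32.5625 dBFS.

-32.5625 dBFS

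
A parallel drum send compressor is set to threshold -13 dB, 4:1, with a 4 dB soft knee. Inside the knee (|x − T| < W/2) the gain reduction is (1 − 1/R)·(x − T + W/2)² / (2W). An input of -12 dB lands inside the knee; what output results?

x − T + W/2 = -12 − (-13) + 2 = 3.
GR = (1 − 1/4) × 3² / 8 = 0.75 × 9 / 8 = 0.84375 dB.
Output = -12 − 0.84375 = -12.84375 dB.

-12.84375 dB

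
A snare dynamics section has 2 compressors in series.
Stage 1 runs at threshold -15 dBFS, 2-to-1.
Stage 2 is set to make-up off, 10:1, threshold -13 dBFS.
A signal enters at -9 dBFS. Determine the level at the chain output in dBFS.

Stage 1: -9 dBFS is 6 dB over -15 dBFS; at 2:1 that becomes 3 dB over, giving -12 dBFS.
Stage 2: -12 dBFS is 1 dB over -13 dBFS; at 10:1 that becomes 0.1 dB over, giving -12.9 dBFS.

-12.9 dBFS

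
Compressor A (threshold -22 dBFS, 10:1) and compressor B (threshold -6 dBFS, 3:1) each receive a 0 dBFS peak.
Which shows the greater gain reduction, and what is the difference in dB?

A, by 15.8 dB

A: 22 dB over, compressed to 2.2 dB over, so 19.8 dB of GR.
B: 6 dB over, compressed to 2 dB over, so 4 dB of GR.
Difference: 15.8 dB in favour of A.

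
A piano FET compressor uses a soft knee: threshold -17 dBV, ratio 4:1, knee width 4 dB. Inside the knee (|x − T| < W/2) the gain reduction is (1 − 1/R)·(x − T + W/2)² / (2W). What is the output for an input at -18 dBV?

-18.09375 dBV

x − T + W/2 = -18 − (-17) + 2 = 1.
GR = (1 − 1/4) × 1² / 8 = 0.75 × 1 / 8 = 0.09375 dB.
Output = -18 − 0.09375 = -18.09375 dBV.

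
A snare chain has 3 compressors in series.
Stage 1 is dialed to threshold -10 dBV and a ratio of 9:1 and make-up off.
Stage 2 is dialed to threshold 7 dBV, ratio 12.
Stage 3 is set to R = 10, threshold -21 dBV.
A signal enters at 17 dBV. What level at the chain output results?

Stage 1: 17 dBV is 27 dB over -10 dBV; at 9:1 that becomes 3 dB over, giving -7 dBV.
Stage 2: -7 dBV ≤ 7 dBV, so stage 2 doesn't engage; output -7 dBV.
Stage 3: -7 dBV is 14 dB over -21 dBV; at 10:1 that becomes 1.4 dB over, giving -19.6 dBV.

-19.6 dBV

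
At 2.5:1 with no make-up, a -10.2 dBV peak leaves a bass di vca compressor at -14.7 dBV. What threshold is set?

Gain reduction = -10.2 − (-14.7) = 4.5 dB; output overshoot = GR / (R − 1) = 4.5 / 1.5 = 3 dB.
Threshold = output − output overshoot = -14.7 − 3 = -17.7 dBV.

-17.7 dBV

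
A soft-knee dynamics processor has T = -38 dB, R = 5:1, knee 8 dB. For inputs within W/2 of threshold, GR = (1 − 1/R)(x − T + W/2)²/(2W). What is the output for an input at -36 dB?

x − T + W/2 = -36 − (-38) + 4 = 6.
GR = (1 − 1/5) × 6² / 16 = 0.8 × 36 / 16 = 1.8 dB.
Output = -36 − 1.8 = -37.8 dB.

-37.8 dB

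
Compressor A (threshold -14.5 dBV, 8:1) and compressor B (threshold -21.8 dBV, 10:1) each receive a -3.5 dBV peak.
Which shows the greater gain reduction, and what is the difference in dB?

B, by 6.845 dB

A: GR = 11 − 11/8 = 9.625 dB.
B: GR = 18.3 − 18.3/10 = 16.47 dB.
B applies 6.845 dB more gain reduction.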